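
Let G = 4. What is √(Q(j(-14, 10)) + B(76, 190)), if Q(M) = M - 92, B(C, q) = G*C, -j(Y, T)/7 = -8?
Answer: 2*√67 ≈ 16.371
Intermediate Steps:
j(Y, T) = 56 (j(Y, T) = -7*(-8) = 56)
B(C, q) = 4*C
Q(M) = -92 + M
√(Q(j(-14, 10)) + B(76, 190)) = √((-92 + 56) + 4*76) = √(-36 + 304) = √268 = 2*√67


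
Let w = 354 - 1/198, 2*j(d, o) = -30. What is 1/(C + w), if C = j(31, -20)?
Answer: 198/67121 ≈ 0.0029499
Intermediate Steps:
j(d, o) = -15 (j(d, o) = (½)*(-30) = -15)
C = -15
w = 70091/198 (w = 354 - 1*1/198 = 354 - 1/198 = 70091/198 ≈ 354.00)
1/(C + w) = 1/(-15 + 70091/198) = 1/(67121/198) = 198/67121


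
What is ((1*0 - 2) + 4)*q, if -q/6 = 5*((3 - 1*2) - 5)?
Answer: 240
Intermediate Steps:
q = 120 (q = -30*((3 - 1*2) - 5) = -30*((3 - 2) - 5) = -30*(1 - 5) = -30*(-4) = -6*(-20) = 120)
((1*0 - 2) + 4)*q = ((1*0 - 2) + 4)*120 = ((0 - 2) + 4)*120 = (-2 + 4)*120 = 2*120 = 240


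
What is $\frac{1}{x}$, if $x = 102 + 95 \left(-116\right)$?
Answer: $- \frac{1}{10918} \approx -9.1592 \cdot 10^{-5}$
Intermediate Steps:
$x = -10918$ ($x = 102 - 11020 = -10918$)
$\frac{1}{x} = \frac{1}{-10918} = - \frac{1}{10918}$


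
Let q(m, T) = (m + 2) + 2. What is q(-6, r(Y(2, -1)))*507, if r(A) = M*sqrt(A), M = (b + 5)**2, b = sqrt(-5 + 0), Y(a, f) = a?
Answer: -1014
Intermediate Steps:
b = I*sqrt(5) (b = sqrt(-5) = I*sqrt(5) ≈ 2.2361*I)
M = (5 + I*sqrt(5))**2 (M = (I*sqrt(5) + 5)**2 = (5 + I*sqrt(5))**2 ≈ 20.0 + 22.361*I)
r(A) = sqrt(A)*(5 + I*sqrt(5))**2 (r(A) = (5 + I*sqrt(5))**2*sqrt(A) = sqrt(A)*(5 + I*sqrt(5))**2)
q(m, T) = 4 + m (q(m, T) = (2 + m) + 2 = 4 + m)
q(-6, r(Y(2, -1)))*507 = (4 - 6)*507 = -2*507 = -1014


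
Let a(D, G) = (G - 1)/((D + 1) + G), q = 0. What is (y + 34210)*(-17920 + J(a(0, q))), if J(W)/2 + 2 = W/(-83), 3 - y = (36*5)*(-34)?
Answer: -60003000770/83 ≈ -7.2293e+8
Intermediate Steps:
y = 6123 (y = 3 - 36*5*(-34) = 3 - 180*(-34) = 3 - 1*(-6120) = 3 + 6120 = 6123)
a(D, G) = (-1 + G)/(1 + D + G) (a(D, G) = (-1 + G)/((1 + D) + G) = (-1 + G)/(1 + D + G))
J(W) = -4 - 2*W/83 (J(W) = -4 + 2*(W/(-83)) = -4 + 2*(W*(-1/83)) = -4 + 2*(-W/83) = -4 - 2*W/83)
(y + 34210)*(-17920 + J(a(0, q))) = (6123 + 34210)*(-17920 + (-4 - 2*(-1 + 0)/(83*(1 + 0 + 0)))) = 40333*(-17920 + (-4 - 2*(-1)/(83*1))) = 40333*(-17920 + (-4 - 2*(-1)/83)) = 40333*(-17920 + (-4 - 2/83*(-1))) = 40333*(-17920 + (-4 + 2/83)) = 40333*(-17920 - 330/83) = 40333*(-1487690/83) = -60003000770/83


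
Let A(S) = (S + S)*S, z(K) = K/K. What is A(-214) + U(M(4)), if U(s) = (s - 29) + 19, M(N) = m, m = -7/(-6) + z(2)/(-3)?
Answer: 549497/6 ≈ 91583.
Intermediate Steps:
z(K) = 1
m = ⅚ (m = -7/(-6) + 1/(-3) = -7*(-⅙) + 1*(-⅓) = 7/6 - ⅓ = ⅚ ≈ 0.83333)
M(N) = ⅚
U(s) = -10 + s (U(s) = (-29 + s) + 19 = -10 + s)
A(S) = 2*S² (A(S) = (2*S)*S = 2*S²)
A(-214) + U(M(4)) = 2*(-214)² + (-10 + ⅚) = 2*45796 - 55/6 = 91592 - 55/6 = 549497/6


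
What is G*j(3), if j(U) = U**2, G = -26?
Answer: -234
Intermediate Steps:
G*j(3) = -26*3**2 = -26*9 = -234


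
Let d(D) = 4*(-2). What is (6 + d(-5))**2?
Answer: 4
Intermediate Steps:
d(D) = -8
(6 + d(-5))**2 = (6 - 8)**2 = (-2)**2 = 4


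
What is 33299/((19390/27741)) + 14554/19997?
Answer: 2638923162769/55391690 ≈ 47641.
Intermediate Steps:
33299/((19390/27741)) + 14554/19997 = 33299/((19390*(1/27741))) + 14554*(1/19997) = 33299/(2770/3963) + 14554/19997 = 33299*(3963/2770) + 14554/19997 = 131963937/2770 + 14554/19997 = 2638923162769/55391690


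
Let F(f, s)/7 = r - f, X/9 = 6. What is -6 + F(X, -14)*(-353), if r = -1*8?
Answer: 153196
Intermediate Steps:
X = 54 (X = 9*6 = 54)
r = -8
F(f, s) = -56 - 7*f (F(f, s) = 7*(-8 - f) = -56 - 7*f)
-6 + F(X, -14)*(-353) = -6 + (-56 - 7*54)*(-353) = -6 + (-56 - 378)*(-353) = -6 - 434*(-353) = -6 + 153202 = 153196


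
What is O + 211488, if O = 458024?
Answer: 669512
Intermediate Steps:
O + 211488 = 458024 + 211488 = 669512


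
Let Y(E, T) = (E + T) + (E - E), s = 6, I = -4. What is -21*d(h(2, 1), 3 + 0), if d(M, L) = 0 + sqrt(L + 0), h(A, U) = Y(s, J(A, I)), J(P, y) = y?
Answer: -21*sqrt(3) ≈ -36.373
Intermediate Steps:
Y(E, T) = E + T (Y(E, T) = (E + T) + 0 = E + T)
h(A, U) = 2 (h(A, U) = 6 - 4 = 2)
d(M, L) = sqrt(L) (d(M, L) = 0 + sqrt(L) = sqrt(L))
-21*d(h(2, 1), 3 + 0) = -21*sqrt(3 + 0) = -21*sqrt(3)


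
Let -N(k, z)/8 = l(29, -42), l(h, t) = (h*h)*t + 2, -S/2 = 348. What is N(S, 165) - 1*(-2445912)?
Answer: 2728472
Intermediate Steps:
S = -696 (S = -2*348 = -696)
l(h, t) = 2 + t*h² (l(h, t) = h²*t + 2 = t*h² + 2 = 2 + t*h²)
N(k, z) = 282560 (N(k, z) = -8*(2 - 42*29²) = -8*(2 - 42*841) = -8*(2 - 35322) = -8*(-35320) = 282560)
N(S, 165) - 1*(-2445912) = 282560 - 1*(-2445912) = 282560 + 2445912 = 2728472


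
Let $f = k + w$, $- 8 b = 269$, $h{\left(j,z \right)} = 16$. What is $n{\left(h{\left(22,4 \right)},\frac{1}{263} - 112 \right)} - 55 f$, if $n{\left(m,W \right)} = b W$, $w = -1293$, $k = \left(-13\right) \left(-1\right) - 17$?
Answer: $\frac{158012235}{2104} \approx 75101.0$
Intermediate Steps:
$k = -4$ ($k = 13 - 17 = -4$)
$b = - \frac{269}{8}$ ($b = \left(- \frac{1}{8}\right) 269 = - \frac{269}{8} \approx -33.625$)
$n{\left(m,W \right)} = - \frac{269 W}{8}$
$f = -1297$ ($f = -4 - 1293 = -1297$)
$n{\left(h{\left(22,4 \right)},\frac{1}{263} - 112 \right)} - 55 f = - \frac{269 \left(\frac{1}{263} - 112\right)}{8} - -71335 = - \frac{269 \left(\frac{1}{263} - 112\right)}{8} + 71335 = \left(- \frac{269}{8}\right) \left(- \frac{29455}{263}\right) + 71335 = \frac{7923395}{2104} + 71335 = \frac{158012235}{2104}$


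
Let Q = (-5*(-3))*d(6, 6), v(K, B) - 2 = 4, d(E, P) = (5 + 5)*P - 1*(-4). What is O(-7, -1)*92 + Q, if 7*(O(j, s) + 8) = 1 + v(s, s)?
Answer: 316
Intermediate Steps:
d(E, P) = 4 + 10*P (d(E, P) = 10*P + 4 = 4 + 10*P)
v(K, B) = 6 (v(K, B) = 2 + 4 = 6)
Q = 960 (Q = (-5*(-3))*(4 + 10*6) = 15*(4 + 60) = 15*64 = 960)
O(j, s) = -7 (O(j, s) = -8 + (1 + 6)/7 = -8 + (⅐)*7 = -8 + 1 = -7)
O(-7, -1)*92 + Q = -7*92 + 960 = -644 + 960 = 316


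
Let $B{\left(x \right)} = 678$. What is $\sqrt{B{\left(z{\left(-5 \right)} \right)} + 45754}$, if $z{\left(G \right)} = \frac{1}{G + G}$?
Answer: $4 \sqrt{2902} \approx 215.48$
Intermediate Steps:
$z{\left(G \right)} = \frac{1}{2 G}$
$\sqrt{B{\left(z{\left(-5 \right)} \right)} + 45754} = \sqrt{678 + 45754} = \sqrt{46432} = 4 \sqrt{2902}$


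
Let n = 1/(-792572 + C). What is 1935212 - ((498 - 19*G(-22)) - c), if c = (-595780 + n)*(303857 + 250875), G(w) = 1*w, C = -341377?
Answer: -374765945106400868/1133949 ≈ -3.3050e+11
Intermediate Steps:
G(w) = w
n = -1/1133949 (n = 1/(-792572 - 341377) = 1/(-1133949) = -1/1133949 ≈ -8.8187e-7)
c = -374768138499415772/1133949 (c = (-595780 - 1/1133949)*(303857 + 250875) = -675584135221/1133949*554732 = -374768138499415772/1133949 ≈ -3.3050e+11)
1935212 - ((498 - 19*G(-22)) - c) = 1935212 - ((498 - 19*(-22)) - 1*(-374768138499415772/1133949)) = 1935212 - ((498 + 418) + 374768138499415772/1133949) = 1935212 - (916 + 374768138499415772/1133949) = 1935212 - 1*374768139538113056/1133949 = 1935212 - 374768139538113056/1133949 = -374765945106400868/1133949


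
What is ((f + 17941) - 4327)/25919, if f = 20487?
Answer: 34101/25919 ≈ 1.3157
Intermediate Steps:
((f + 17941) - 4327)/25919 = ((20487 + 17941) - 4327)/25919 = (38428 - 4327)*(1/25919) = 34101*(1/25919) = 34101/25919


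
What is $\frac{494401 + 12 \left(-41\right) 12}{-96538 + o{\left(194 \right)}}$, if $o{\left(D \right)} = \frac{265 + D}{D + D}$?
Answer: $- \frac{189536836}{37456285} \approx -5.0602$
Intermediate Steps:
$o{\left(D \right)} = \frac{265 + D}{2 D}$
$\frac{494401 + 12 \left(-41\right) 12}{-96538 + o{\left(194 \right)}} = \frac{494401 + 12 \left(-41\right) 12}{-96538 + \frac{265 + 194}{2 \cdot 194}} = \frac{494401 - 5904}{-96538 + \frac{1}{2} \cdot \frac{1}{194} \cdot 459} = \frac{494401 - 5904}{-96538 + \frac{459}{388}} = \frac{488497}{- \frac{37456285}{388}} = 488497 \left(- \frac{388}{37456285}\right) = - \frac{189536836}{37456285}$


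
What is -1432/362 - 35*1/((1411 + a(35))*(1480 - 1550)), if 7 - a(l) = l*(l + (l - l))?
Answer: -276195/69866 ≈ -3.9532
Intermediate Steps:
a(l) = 7 - l**2 (a(l) = 7 - l*(l + (l - l)) = 7 - l*(l + 0) = 7 - l*l = 7 - l**2)
-1432/362 - 35*1/((1411 + a(35))*(1480 - 1550)) = -1432/362 - 35*1/((1411 + (7 - 1*35**2))*(1480 - 1550)) = -1432*1/362 - 35*(-1/(70*(1411 + (7 - 1*1225)))) = -716/181 - 35*(-1/(70*(1411 + (7 - 1225)))) = -716/181 - 35*(-1/(70*(1411 - 1218))) = -716/181 - 35/(193*(-70)) = -716/181 - 35/(-13510) = -716/181 - 35*(-1/13510) = -716/181 + 1/386 = -276195/69866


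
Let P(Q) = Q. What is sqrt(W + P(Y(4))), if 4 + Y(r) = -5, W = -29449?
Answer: I*sqrt(29458) ≈ 171.63*I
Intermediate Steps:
Y(r) = -9 (Y(r) = -4 - 5 = -9)
sqrt(W + P(Y(4))) = sqrt(-29449 - 9) = sqrt(-29458) = I*sqrt(29458)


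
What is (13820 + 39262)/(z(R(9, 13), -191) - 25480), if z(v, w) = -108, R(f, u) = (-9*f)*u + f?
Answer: -26541/12794 ≈ -2.0745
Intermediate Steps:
R(f, u) = f - 9*f*u (R(f, u) = -9*f*u + f = f - 9*f*u)
(13820 + 39262)/(z(R(9, 13), -191) - 25480) = (13820 + 39262)/(-108 - 25480) = 53082/(-25588) = 53082*(-1/25588) = -26541/12794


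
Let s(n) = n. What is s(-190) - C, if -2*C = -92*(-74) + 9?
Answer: 6437/2 ≈ 3218.5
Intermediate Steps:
C = -6817/2 (C = -(-92*(-74) + 9)/2 = -(6808 + 9)/2 = -½*6817 = -6817/2 ≈ -3408.5)
s(-190) - C = -190 - 1*(-6817/2) = -190 + 6817/2 = 6437/2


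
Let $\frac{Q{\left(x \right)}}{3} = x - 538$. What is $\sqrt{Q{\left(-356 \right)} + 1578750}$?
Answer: $2 \sqrt{394017} \approx 1255.4$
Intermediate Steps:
$Q{\left(x \right)} = -1614 + 3 x$ ($Q{\left(x \right)} = 3 \left(x - 538\right) = 3 \left(-538 + x\right) = -1614 + 3 x$)
$\sqrt{Q{\left(-356 \right)} + 1578750} = \sqrt{\left(-1614 + 3 \left(-356\right)\right) + 1578750} = \sqrt{\left(-1614 - 1068\right) + 1578750} = \sqrt{-2682 + 1578750} = \sqrt{1576068} = 2 \sqrt{394017}$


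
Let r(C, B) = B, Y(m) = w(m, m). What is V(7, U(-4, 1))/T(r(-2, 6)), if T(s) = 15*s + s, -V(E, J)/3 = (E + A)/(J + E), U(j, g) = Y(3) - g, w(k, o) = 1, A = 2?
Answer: -9/224 ≈ -0.040179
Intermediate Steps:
Y(m) = 1
U(j, g) = 1 - g
V(E, J) = -3*(2 + E)/(E + J) (V(E, J) = -3*(E + 2)/(J + E) = -3*(2 + E)/(E + J))
T(s) = 16*s
V(7, U(-4, 1))/T(r(-2, 6)) = (3*(-2 - 1*7)/(7 + (1 - 1*1)))/((16*6)) = (3*(-2 - 7)/(7 + (1 - 1)))/96 = (3*(-9)/(7 + 0))*(1/96) = (3*(-9)/7)*(1/96) = (3*(⅐)*(-9))*(1/96) = -27/7*1/96 = -9/224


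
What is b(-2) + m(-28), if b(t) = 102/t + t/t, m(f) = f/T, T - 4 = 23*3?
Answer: -3678/73 ≈ -50.384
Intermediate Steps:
T = 73 (T = 4 + 23*3 = 4 + 69 = 73)
m(f) = f/73
b(t) = 1 + 102/t (b(t) = 102/t + 1 = 1 + 102/t)
b(-2) + m(-28) = (102 - 2)/(-2) + (1/73)*(-28) = -½*100 - 28/73 = -50 - 28/73 = -3678/73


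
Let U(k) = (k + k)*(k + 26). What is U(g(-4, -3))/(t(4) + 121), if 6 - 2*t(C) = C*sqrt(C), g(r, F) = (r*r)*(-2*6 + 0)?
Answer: 2656/5 ≈ 531.20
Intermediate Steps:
g(r, F) = -12*r**2 (g(r, F) = r**2*(-12 + 0) = r**2*(-12) = -12*r**2)
U(k) = 2*k*(26 + k) (U(k) = (2*k)*(26 + k) = 2*k*(26 + k))
t(C) = 3 - C**(3/2)/2 (t(C) = 3 - C*sqrt(C)/2 = 3 - C**(3/2)/2)
U(g(-4, -3))/(t(4) + 121) = (2*(-12*(-4)**2)*(26 - 12*(-4)**2))/((3 - 4**(3/2)/2) + 121) = (2*(-12*16)*(26 - 12*16))/((3 - 1/2*8) + 121) = (2*(-192)*(26 - 192))/((3 - 4) + 121) = (2*(-192)*(-166))/(-1 + 121) = 63744/120 = 63744*(1/120) = 2656/5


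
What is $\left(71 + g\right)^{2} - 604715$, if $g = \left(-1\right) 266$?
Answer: $-566690$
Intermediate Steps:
$g = -266$
$\left(71 + g\right)^{2} - 604715 = \left(71 - 266\right)^{2} - 604715 = \left(-195\right)^{2} - 604715 = 38025 - 604715 = -566690$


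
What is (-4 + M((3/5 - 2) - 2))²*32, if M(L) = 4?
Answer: 0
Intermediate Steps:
(-4 + M((3/5 - 2) - 2))²*32 = (-4 + 4)²*32 = 0²*32 = 0*32 = 0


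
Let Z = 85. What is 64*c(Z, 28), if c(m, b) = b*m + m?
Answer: 157760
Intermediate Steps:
c(m, b) = m + b*m
64*c(Z, 28) = 64*(85*(1 + 28)) = 64*(85*29) = 64*2465 = 157760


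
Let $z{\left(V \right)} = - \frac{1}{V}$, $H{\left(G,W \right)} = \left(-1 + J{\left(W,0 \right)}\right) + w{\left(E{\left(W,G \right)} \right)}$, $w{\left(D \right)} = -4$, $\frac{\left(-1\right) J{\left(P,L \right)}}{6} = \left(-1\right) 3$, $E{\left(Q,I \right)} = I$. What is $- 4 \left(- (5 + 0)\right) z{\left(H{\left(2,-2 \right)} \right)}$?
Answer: $- \frac{20}{13} \approx -1.5385$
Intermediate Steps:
$J{\left(P,L \right)} = 18$ ($J{\left(P,L \right)} = - 6 \left(\left(-1\right) 3\right) = \left(-6\right) \left(-3\right) = 18$)
$H{\left(G,W \right)} = 13$ ($H{\left(G,W \right)} = \left(-1 + 18\right) - 4 = 17 - 4 = 13$)
$- 4 \left(- (5 + 0)\right) z{\left(H{\left(2,-2 \right)} \right)} = - 4 \left(- (5 + 0)\right) \left(- \frac{1}{13}\right) = - 4 \left(\left(-1\right) 5\right) \left(\left(-1\right) \frac{1}{13}\right) = \left(-4\right) \left(-5\right) \left(- \frac{1}{13}\right) = 20 \left(- \frac{1}{13}\right) = - \frac{20}{13}$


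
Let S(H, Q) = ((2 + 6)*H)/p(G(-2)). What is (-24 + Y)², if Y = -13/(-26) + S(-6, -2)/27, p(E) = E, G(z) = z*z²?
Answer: 175561/324 ≈ 541.85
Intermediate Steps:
G(z) = z³
S(H, Q) = -H (S(H, Q) = ((2 + 6)*H)/((-2)³) = (8*H)/(-8) = (8*H)*(-⅛) = -H)
Y = 13/18 (Y = -13/(-26) - 1*(-6)/27 = -13*(-1/26) + 6*(1/27) = ½ + 2/9 = 13/18 ≈ 0.72222)
(-24 + Y)² = (-24 + 13/18)² = (-419/18)² = 175561/324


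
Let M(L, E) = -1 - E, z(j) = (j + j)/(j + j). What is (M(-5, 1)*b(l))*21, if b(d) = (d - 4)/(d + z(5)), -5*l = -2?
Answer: 108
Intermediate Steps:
l = 2/5 (l = -1/5*(-2) = 2/5 ≈ 0.40000)
z(j) = 1 (z(j) = (2*j)/((2*j)) = (2*j)*(1/(2*j)) = 1)
b(d) = (-4 + d)/(1 + d) (b(d) = (d - 4)/(d + 1) = (-4 + d)/(1 + d))
(M(-5, 1)*b(l))*21 = ((-1 - 1*1)*((-4 + 2/5)/(1 + 2/5)))*21 = ((-1 - 1)*(-18/5/(7/5)))*21 = -10*(-18)/(7*5)*21 = -2*(-18/7)*21 = (36/7)*21 = 108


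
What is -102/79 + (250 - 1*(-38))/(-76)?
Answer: -7626/1501 ≈ -5.0806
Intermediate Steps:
-102/79 + (250 - 1*(-38))/(-76) = -102*1/79 + (250 + 38)*(-1/76) = -102/79 + 288*(-1/76) = -102/79 - 72/19 = -7626/1501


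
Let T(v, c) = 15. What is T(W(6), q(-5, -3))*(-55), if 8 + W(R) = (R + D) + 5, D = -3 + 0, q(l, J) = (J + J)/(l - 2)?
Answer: -825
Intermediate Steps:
q(l, J) = 2*J/(-2 + l) (q(l, J) = (2*J)/(-2 + l) = 2*J/(-2 + l))
D = -3
W(R) = -6 + R (W(R) = -8 + ((R - 3) + 5) = -8 + ((-3 + R) + 5) = -8 + (2 + R) = -6 + R)
T(W(6), q(-5, -3))*(-55) = 15*(-55) = -825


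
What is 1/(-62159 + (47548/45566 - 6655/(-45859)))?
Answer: -8634757/536717596952 ≈ -1.6088e-5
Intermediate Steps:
1/(-62159 + (47548/45566 - 6655/(-45859))) = 1/(-62159 + (47548*(1/45566) - 6655*(-1/45859))) = 1/(-62159 + (23774/22783 + 55/379)) = 1/(-62159 + 10263411/8634757) = 1/(-536717596952/8634757) = -8634757/536717596952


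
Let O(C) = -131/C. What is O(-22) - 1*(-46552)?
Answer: 1024275/22 ≈ 46558.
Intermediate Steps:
O(-22) - 1*(-46552) = -131/(-22) - 1*(-46552) = -131*(-1/22) + 46552 = 131/22 + 46552 = 1024275/22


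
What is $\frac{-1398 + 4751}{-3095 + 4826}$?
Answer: $\frac{3353}{1731} \approx 1.937$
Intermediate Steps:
$\frac{-1398 + 4751}{-3095 + 4826} = \frac{3353}{1731}$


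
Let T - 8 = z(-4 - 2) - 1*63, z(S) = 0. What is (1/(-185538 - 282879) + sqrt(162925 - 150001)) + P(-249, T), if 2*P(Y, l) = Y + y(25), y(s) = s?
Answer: -52462705/468417 + 6*sqrt(359) ≈ 1.6838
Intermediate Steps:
T = -55 (T = 8 + (0 - 1*63) = 8 + (0 - 63) = 8 - 63 = -55)
P(Y, l) = 25/2 + Y/2 (P(Y, l) = (Y + 25)/2 = (25 + Y)/2 = 25/2 + Y/2)
(1/(-185538 - 282879) + sqrt(162925 - 150001)) + P(-249, T) = (1/(-185538 - 282879) + sqrt(162925 - 150001)) + (25/2 + (1/2)*(-249)) = (1/(-468417) + sqrt(12924)) + (25/2 - 249/2) = (-1/468417 + 6*sqrt(359)) - 112 = -52462705/468417 + 6*sqrt(359)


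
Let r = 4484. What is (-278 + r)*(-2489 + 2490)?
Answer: 4206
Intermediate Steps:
(-278 + r)*(-2489 + 2490) = (-278 + 4484)*(-2489 + 2490) = 4206*1 = 4206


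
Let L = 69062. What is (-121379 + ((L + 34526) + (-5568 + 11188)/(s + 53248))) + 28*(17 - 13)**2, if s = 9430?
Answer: -543509467/31339 ≈ -17343.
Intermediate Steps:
(-121379 + ((L + 34526) + (-5568 + 11188)/(s + 53248))) + 28*(17 - 13)**2 = (-121379 + ((69062 + 34526) + (-5568 + 11188)/(9430 + 53248))) + 28*(17 - 13)**2 = (-121379 + (103588 + 5620/62678)) + 28*4**2 = (-121379 + (103588 + 5620*(1/62678))) + 28*16 = (-121379 + (103588 + 2810/31339)) + 448 = (-121379 + 3246347142/31339) + 448 = -557549339/31339 + 448 = -543509467/31339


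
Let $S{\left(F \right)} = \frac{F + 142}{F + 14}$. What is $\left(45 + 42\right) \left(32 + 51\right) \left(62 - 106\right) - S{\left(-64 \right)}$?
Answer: $- \frac{7943061}{25} \approx -3.1772 \cdot 10^{5}$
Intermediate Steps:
$S{\left(F \right)} = \frac{142 + F}{14 + F}$
$\left(45 + 42\right) \left(32 + 51\right) \left(62 - 106\right) - S{\left(-64 \right)} = \left(45 + 42\right) \left(32 + 51\right) \left(62 - 106\right) - \frac{142 - 64}{14 - 64} = 87 \cdot 83 \left(-44\right) - \frac{1}{-50} \cdot 78 = 7221 \left(-44\right) - \left(- \frac{1}{50}\right) 78 = -317724 - - \frac{39}{25} = -317724 + \frac{39}{25} = - \frac{7943061}{25}$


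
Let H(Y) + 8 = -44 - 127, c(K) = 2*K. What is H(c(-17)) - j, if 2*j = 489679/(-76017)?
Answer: -26724407/152034 ≈ -175.78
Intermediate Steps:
H(Y) = -179 (H(Y) = -8 + (-44 - 127) = -8 - 171 = -179)
j = -489679/152034 (j = (489679/(-76017))/2 = (489679*(-1/76017))/2 = (1/2)*(-489679/76017) = -489679/152034 ≈ -3.2209)
H(c(-17)) - j = -179 - 1*(-489679/152034) = -179 + 489679/152034 = -26724407/152034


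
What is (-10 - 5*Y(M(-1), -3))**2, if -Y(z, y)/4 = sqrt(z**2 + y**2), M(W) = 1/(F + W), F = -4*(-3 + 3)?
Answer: 4100 - 400*sqrt(10) ≈ 2835.1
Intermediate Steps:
F = 0 (F = -4*0 = 0)
M(W) = 1/W (M(W) = 1/(0 + W) = 1/W)
Y(z, y) = -4*sqrt(y**2 + z**2) (Y(z, y) = -4*sqrt(z**2 + y**2) = -4*sqrt(y**2 + z**2))
(-10 - 5*Y(M(-1), -3))**2 = (-10 - (-20)*sqrt((-3)**2 + (1/(-1))**2))**2 = (-10 - (-20)*sqrt(9 + (-1)**2))**2 = (-10 - (-20)*sqrt(9 + 1))**2 = (-10 - (-20)*sqrt(10))**2 = (-10 + 20*sqrt(10))**2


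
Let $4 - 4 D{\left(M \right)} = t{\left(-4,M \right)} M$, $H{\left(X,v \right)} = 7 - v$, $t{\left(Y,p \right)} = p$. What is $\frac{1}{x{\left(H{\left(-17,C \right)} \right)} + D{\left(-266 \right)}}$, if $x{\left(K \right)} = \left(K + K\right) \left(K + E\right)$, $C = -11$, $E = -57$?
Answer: $- \frac{1}{19092} \approx -5.2378 \cdot 10^{-5}$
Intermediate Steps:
$D{\left(M \right)} = 1 - \frac{M^{2}}{4}$ ($D{\left(M \right)} = 1 - \frac{M M}{4} = 1 - \frac{M^{2}}{4}$)
$x{\left(K \right)} = 2 K \left(-57 + K\right)$ ($x{\left(K \right)} = \left(K + K\right) \left(K - 57\right) = 2 K \left(-57 + K\right)$)
$\frac{1}{x{\left(H{\left(-17,C \right)} \right)} + D{\left(-266 \right)}} = \frac{1}{2 \left(7 - -11\right) \left(-57 + \left(7 - -11\right)\right) + \left(1 - \frac{\left(-266\right)^{2}}{4}\right)} = \frac{1}{2 \left(7 + 11\right) \left(-57 + \left(7 + 11\right)\right) + \left(1 - 17689\right)} = \frac{1}{2 \cdot 18 \left(-57 + 18\right) + \left(1 - 17689\right)} = \frac{1}{2 \cdot 18 \left(-39\right) - 17688} = \frac{1}{-1404 - 17688} = \frac{1}{-19092} = - \frac{1}{19092}$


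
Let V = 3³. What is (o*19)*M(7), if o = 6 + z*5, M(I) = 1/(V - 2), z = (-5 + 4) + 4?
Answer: 399/25 ≈ 15.960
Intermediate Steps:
V = 27
z = 3 (z = -1 + 4 = 3)
M(I) = 1/25 (M(I) = 1/(27 - 2) = 1/25)
o = 21 (o = 6 + 3*5 = 6 + 15 = 21)
(o*19)*M(7) = (21*19)*(1/25) = 399*(1/25) = 399/25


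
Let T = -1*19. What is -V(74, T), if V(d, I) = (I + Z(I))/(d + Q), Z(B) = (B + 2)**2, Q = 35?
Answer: -270/109 ≈ -2.4771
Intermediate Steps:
T = -19
Z(B) = (2 + B)**2
V(d, I) = (I + (2 + I)**2)/(35 + d) (V(d, I) = (I + (2 + I)**2)/(d + 35) = (I + (2 + I)**2)/(35 + d))
-V(74, T) = -(-19 + (2 - 19)**2)/(35 + 74) = -(-19 + (-17)**2)/109 = -(-19 + 289)/109 = -270/109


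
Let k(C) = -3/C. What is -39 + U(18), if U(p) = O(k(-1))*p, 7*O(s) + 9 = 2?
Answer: -57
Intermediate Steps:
O(s) = -1 (O(s) = -9/7 + (1/7)*2 = -9/7 + 2/7 = -1)
U(p) = -p
-39 + U(18) = -39 - 1*18 = -39 - 18 = -57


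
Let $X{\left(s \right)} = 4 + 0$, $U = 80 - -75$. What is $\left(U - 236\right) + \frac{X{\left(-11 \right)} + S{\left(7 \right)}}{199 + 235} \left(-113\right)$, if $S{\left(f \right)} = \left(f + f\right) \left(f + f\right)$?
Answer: $- \frac{28877}{217} \approx -133.07$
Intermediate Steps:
$S{\left(f \right)} = 4 f^{2}$ ($S{\left(f \right)} = 2 f 2 f = 4 f^{2}$)
$U = 155$ ($U = 80 + 75 = 155$)
$X{\left(s \right)} = 4$
$\left(U - 236\right) + \frac{X{\left(-11 \right)} + S{\left(7 \right)}}{199 + 235} \left(-113\right) = \left(155 - 236\right) + \frac{4 + 4 \cdot 7^{2}}{199 + 235} \left(-113\right) = -81 + \frac{4 + 4 \cdot 49}{434} \left(-113\right) = -81 + \left(4 + 196\right) \frac{1}{434} \left(-113\right) = -81 + 200 \cdot \frac{1}{434} \left(-113\right) = -81 + \frac{100}{217} \left(-113\right) = -81 - \frac{11300}{217} = - \frac{28877}{217}$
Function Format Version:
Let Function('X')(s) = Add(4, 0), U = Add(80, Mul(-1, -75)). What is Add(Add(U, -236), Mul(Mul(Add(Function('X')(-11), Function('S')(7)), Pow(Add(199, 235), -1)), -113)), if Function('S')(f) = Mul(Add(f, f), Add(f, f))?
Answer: Rational(-28877, 217) ≈ -133.07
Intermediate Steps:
Function('S')(f) = Mul(4, Pow(f, 2)) (Function('S')(f) = Mul(Mul(2, f), Mul(2, f)) = Mul(4, Pow(f, 2)))
U = 155 (U = Add(80, 75) = 155)
Function('X')(s) = 4
Add(Add(U, -236), Mul(Mul(Add(Function('X')(-11), Function('S')(7)), Pow(Add(199, 235), -1)), -113)) = Add(Add(155, -236), Mul(Mul(Add(4, Mul(4, Pow(7, 2))), Pow(Add(199, 235), -1)), -113)) = Add(-81, Mul(Mul(Add(4, Mul(4, 49)), Pow(434, -1)), -113)) = Add(-81, Mul(Mul(Add(4, 196), Rational(1, 434)), -113)) = Add(-81, Mul(Mul(200, Rational(1, 434)), -113)) = Add(-81, Mul(Rational(100, 217), -113)) = Add(-81, Rational(-11300, 217)) = Rational(-28877, 217)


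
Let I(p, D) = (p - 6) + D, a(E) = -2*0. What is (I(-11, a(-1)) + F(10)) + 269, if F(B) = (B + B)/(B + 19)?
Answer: 7328/29 ≈ 252.69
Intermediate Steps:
a(E) = 0
I(p, D) = -6 + D + p (I(p, D) = (-6 + p) + D = -6 + D + p)
F(B) = 2*B/(19 + B) (F(B) = (2*B)/(19 + B) = 2*B/(19 + B))
(I(-11, a(-1)) + F(10)) + 269 = ((-6 + 0 - 11) + 2*10/(19 + 10)) + 269 = (-17 + 2*10/29) + 269 = (-17 + 2*10*(1/29)) + 269 = (-17 + 20/29) + 269 = -473/29 + 269 = 7328/29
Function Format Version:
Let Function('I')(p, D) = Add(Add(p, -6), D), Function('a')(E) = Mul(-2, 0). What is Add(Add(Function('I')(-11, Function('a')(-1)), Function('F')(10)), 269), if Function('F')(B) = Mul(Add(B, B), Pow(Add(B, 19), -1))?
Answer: Rational(7328, 29) ≈ 252.69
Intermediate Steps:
Function('a')(E) = 0
Function('I')(p, D) = Add(-6, D, p) (Function('I')(p, D) = Add(Add(-6, p), D) = Add(-6, D, p))
Function('F')(B) = Mul(2, B, Pow(Add(19, B), -1)) (Function('F')(B) = Mul(Mul(2, B), Pow(Add(19, B), -1)) = Mul(2, B, Pow(Add(19, B), -1)))
Add(Add(Function('I')(-11, Function('a')(-1)), Function('F')(10)), 269) = Add(Add(Add(-6, 0, -11), Mul(2, 10, Pow(Add(19, 10), -1))), 269) = Add(Add(-17, Mul(2, 10, Pow(29, -1))), 269) = Add(Add(-17, Mul(2, 10, Rational(1, 29))), 269) = Add(Add(-17, Rational(20, 29)), 269) = Add(Rational(-473, 29), 269) = Rational(7328, 29)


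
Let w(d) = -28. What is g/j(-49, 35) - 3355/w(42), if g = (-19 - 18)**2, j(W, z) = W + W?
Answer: 20747/196 ≈ 105.85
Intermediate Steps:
j(W, z) = 2*W
g = 1369 (g = (-37)**2 = 1369)
g/j(-49, 35) - 3355/w(42) = 1369/((2*(-49))) - 3355/(-28) = 1369/(-98) - 3355*(-1/28) = 1369*(-1/98) + 3355/28 = -1369/98 + 3355/28 = 20747/196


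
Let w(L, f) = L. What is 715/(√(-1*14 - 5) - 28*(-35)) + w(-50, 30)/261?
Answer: 134861750/250669359 - 715*I*√19/960419 ≈ 0.53801 - 0.0032451*I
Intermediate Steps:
715/(√(-1*14 - 5) - 28*(-35)) + w(-50, 30)/261 = 715/(√(-1*14 - 5) - 28*(-35)) - 50/261 = 715/(√(-14 - 5) + 980) - 50*1/261 = 715/(√(-19) + 980) - 50/261 = 715/(I*√19 + 980) - 50/261 = 715/(980 + I*√19) - 50/261 = -50/261 + 715/(980 + I*√19)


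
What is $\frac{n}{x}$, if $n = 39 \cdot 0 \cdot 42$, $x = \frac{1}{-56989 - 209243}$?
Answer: $0$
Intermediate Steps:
$x = - \frac{1}{266232}$ ($x = \frac{1}{-266232} = - \frac{1}{266232} \approx -3.7561 \cdot 10^{-6}$)
$n = 0$ ($n = 0 \cdot 42 = 0$)
$\frac{n}{x} = \frac{0}{- \frac{1}{266232}} = 0 \left(-266232\right) = 0$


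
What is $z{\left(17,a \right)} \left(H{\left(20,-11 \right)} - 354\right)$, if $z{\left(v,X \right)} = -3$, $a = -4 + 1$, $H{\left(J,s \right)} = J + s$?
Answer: $1035$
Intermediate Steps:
$a = -3$
$z{\left(17,a \right)} \left(H{\left(20,-11 \right)} - 354\right) = - 3 \left(\left(20 - 11\right) - 354\right) = - 3 \left(9 - 354\right) = \left(-3\right) \left(-345\right) = 1035$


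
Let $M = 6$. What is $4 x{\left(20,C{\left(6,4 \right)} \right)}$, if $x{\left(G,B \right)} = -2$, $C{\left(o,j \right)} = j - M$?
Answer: $-8$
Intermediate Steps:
$C{\left(o,j \right)} = -6 + j$ ($C{\left(o,j \right)} = j - 6 = -6 + j$)
$4 x{\left(20,C{\left(6,4 \right)} \right)} = 4 \left(-2\right) = -8$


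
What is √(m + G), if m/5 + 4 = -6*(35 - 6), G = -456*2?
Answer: I*√1802 ≈ 42.45*I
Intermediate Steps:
G = -912
m = -890 (m = -20 + 5*(-6*(35 - 6)) = -20 + 5*(-6*29) = -20 + 5*(-174) = -20 - 870 = -890)
√(m + G) = √(-890 - 912) = √(-1802) = I*√1802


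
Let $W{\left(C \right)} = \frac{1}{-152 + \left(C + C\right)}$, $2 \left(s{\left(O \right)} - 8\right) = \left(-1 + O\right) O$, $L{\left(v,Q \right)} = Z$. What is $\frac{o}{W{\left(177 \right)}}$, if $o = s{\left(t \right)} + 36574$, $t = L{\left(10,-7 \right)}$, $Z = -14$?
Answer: $7410774$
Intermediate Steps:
$L{\left(v,Q \right)} = -14$
$t = -14$
$s{\left(O \right)} = 8 + \frac{O \left(-1 + O\right)}{2}$ ($s{\left(O \right)} = 8 + \frac{\left(-1 + O\right) O}{2} = 8 + \frac{O \left(-1 + O\right)}{2}$)
$W{\left(C \right)} = \frac{1}{-152 + 2 C}$
$o = 36687$ ($o = \left(8 + \frac{\left(-14\right)^{2}}{2} - -7\right) + 36574 = \left(8 + \frac{1}{2} \cdot 196 + 7\right) + 36574 = \left(8 + 98 + 7\right) + 36574 = 113 + 36574 = 36687$)
$\frac{o}{W{\left(177 \right)}} = \frac{36687}{\frac{1}{2} \frac{1}{-76 + 177}} = \frac{36687}{\frac{1}{2} \cdot \frac{1}{101}} = 36687 \frac{1}{\frac{1}{202}} = 36687 \cdot 202 = 7410774$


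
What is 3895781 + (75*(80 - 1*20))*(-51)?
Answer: 3666281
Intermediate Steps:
3895781 + (75*(80 - 1*20))*(-51) = 3895781 + (75*(80 - 20))*(-51) = 3895781 + (75*60)*(-51) = 3895781 + 4500*(-51) = 3895781 - 229500 = 3666281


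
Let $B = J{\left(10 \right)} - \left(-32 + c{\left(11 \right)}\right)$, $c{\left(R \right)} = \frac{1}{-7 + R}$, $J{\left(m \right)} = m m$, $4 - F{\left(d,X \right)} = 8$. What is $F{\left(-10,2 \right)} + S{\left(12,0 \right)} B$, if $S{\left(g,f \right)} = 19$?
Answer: $\frac{9997}{4} \approx 2499.3$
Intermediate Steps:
$F{\left(d,X \right)} = -4$ ($F{\left(d,X \right)} = 4 - 8 = -4$)
$J{\left(m \right)} = m^{2}$
$B = \frac{527}{4}$ ($B = 10^{2} + \left(32 - \frac{1}{-7 + 11}\right) = 100 + \left(32 - \frac{1}{4}\right) = 100 + \frac{127}{4} = \frac{527}{4} \approx 131.75$)
$F{\left(-10,2 \right)} + S{\left(12,0 \right)} B = -4 + 19 \cdot \frac{527}{4} = -4 + \frac{10013}{4} = \frac{9997}{4}$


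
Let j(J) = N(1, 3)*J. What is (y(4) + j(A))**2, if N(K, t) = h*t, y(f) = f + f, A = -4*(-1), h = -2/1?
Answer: 256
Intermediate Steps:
h = -2 (h = -2*1 = -2)
A = 4
y(f) = 2*f
N(K, t) = -2*t
j(J) = -6*J (j(J) = (-2*3)*J = -6*J)
(y(4) + j(A))**2 = (2*4 - 6*4)**2 = (8 - 24)**2 = (-16)**2 = 256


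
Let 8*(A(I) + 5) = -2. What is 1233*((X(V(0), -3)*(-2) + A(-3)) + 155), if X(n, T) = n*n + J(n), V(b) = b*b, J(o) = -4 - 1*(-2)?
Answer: 758295/4 ≈ 1.8957e+5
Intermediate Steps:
J(o) = -2 (J(o) = -4 + 2 = -2)
V(b) = b**2
A(I) = -21/4 (A(I) = -5 + (1/8)*(-2) = -5 - 1/4 = -21/4)
X(n, T) = -2 + n**2 (X(n, T) = n*n - 2 = n**2 - 2 = -2 + n**2)
1233*((X(V(0), -3)*(-2) + A(-3)) + 155) = 1233*(((-2 + (0**2)**2)*(-2) - 21/4) + 155) = 1233*(((-2 + 0**2)*(-2) - 21/4) + 155) = 1233*(((-2 + 0)*(-2) - 21/4) + 155) = 1233*((-2*(-2) - 21/4) + 155) = 1233*((4 - 21/4) + 155) = 1233*(-5/4 + 155) = 1233*(615/4) = 758295/4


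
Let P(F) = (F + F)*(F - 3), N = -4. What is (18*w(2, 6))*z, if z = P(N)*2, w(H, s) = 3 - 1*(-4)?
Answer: 14112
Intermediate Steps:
P(F) = 2*F*(-3 + F) (P(F) = (2*F)*(-3 + F) = 2*F*(-3 + F))
w(H, s) = 7 (w(H, s) = 3 + 4 = 7)
z = 112 (z = (2*(-4)*(-3 - 4))*2 = (2*(-4)*(-7))*2 = 56*2 = 112)
(18*w(2, 6))*z = (18*7)*112 = 126*112 = 14112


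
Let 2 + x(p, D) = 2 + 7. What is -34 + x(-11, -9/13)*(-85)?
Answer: -629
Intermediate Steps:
x(p, D) = 7 (x(p, D) = -2 + (2 + 7) = -2 + 9 = 7)
-34 + x(-11, -9/13)*(-85) = -34 + 7*(-85) = -34 - 595 = -629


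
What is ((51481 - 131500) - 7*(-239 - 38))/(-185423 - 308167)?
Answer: 7808/49359 ≈ 0.15819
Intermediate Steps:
((51481 - 131500) - 7*(-239 - 38))/(-185423 - 308167) = (-80019 - 7*(-277))/(-493590) = (-80019 + 1939)*(-1/493590) = -78080*(-1/493590) = 7808/49359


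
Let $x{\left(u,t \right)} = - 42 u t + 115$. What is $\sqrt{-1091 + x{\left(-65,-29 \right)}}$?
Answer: $i \sqrt{80146} \approx 283.1 i$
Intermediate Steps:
$x{\left(u,t \right)} = 115 - 42 t u$ ($x{\left(u,t \right)} = - 42 t u + 115 = 115 - 42 t u$)
$\sqrt{-1091 + x{\left(-65,-29 \right)}} = \sqrt{-1091 + \left(115 - \left(-1218\right) \left(-65\right)\right)} = \sqrt{-1091 + \left(115 - 79170\right)} = \sqrt{-1091 - 79055} = \sqrt{-80146} = i \sqrt{80146}$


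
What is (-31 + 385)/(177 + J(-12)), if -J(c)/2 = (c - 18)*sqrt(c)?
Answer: 6962/8281 - 4720*I*sqrt(3)/8281 ≈ 0.84072 - 0.98723*I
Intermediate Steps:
J(c) = -2*sqrt(c)*(-18 + c) (J(c) = -2*(c - 18)*sqrt(c) = -2*(-18 + c)*sqrt(c) = -2*sqrt(c)*(-18 + c))
(-31 + 385)/(177 + J(-12)) = (-31 + 385)/(177 + 2*sqrt(-12)*(18 - 1*(-12))) = 354/(177 + 2*(2*I*sqrt(3))*(18 + 12)) = 354/(177 + 2*(2*I*sqrt(3))*30) = 354/(177 + 120*I*sqrt(3))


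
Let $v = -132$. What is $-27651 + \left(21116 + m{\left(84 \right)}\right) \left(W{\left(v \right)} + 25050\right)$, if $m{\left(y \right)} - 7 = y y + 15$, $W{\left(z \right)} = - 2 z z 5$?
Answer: $-4206290511$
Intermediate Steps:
$W{\left(z \right)} = - 10 z^{2}$ ($W{\left(z \right)} = - 2 z^{2} \cdot 5 = - 10 z^{2}$)
$m{\left(y \right)} = 22 + y^{2}$ ($m{\left(y \right)} = 7 + \left(y y + 15\right) = 7 + \left(y^{2} + 15\right) = 7 + \left(15 + y^{2}\right) = 22 + y^{2}$)
$-27651 + \left(21116 + m{\left(84 \right)}\right) \left(W{\left(v \right)} + 25050\right) = -27651 + \left(21116 + \left(22 + 84^{2}\right)\right) \left(- 10 \left(-132\right)^{2} + 25050\right) = -27651 + \left(21116 + \left(22 + 7056\right)\right) \left(\left(-10\right) 17424 + 25050\right) = -27651 + \left(21116 + 7078\right) \left(-174240 + 25050\right) = -27651 + 28194 \left(-149190\right) = -27651 - 4206262860 = -4206290511$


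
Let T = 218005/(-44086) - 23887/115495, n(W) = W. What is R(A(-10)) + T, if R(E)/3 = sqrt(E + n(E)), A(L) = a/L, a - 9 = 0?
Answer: -26231569757/5091712570 + 9*I*sqrt(5)/5 ≈ -5.1518 + 4.0249*I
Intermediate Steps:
a = 9 (a = 9 + 0 = 9)
A(L) = 9/L
R(E) = 3*sqrt(2)*sqrt(E) (R(E) = 3*sqrt(E + E) = 3*sqrt(2*E) = 3*(sqrt(2)*sqrt(E)) = 3*sqrt(2)*sqrt(E))
T = -26231569757/5091712570 (T = 218005*(-1/44086) - 23887*1/115495 = -218005/44086 - 23887/115495 = -26231569757/5091712570 ≈ -5.1518)
R(A(-10)) + T = 3*sqrt(2)*sqrt(9/(-10)) - 26231569757/5091712570 = 3*sqrt(2)*sqrt(9*(-1/10)) - 26231569757/5091712570 = 3*sqrt(2)*sqrt(-9/10) - 26231569757/5091712570 = 3*sqrt(2)*(3*I*sqrt(10)/10) - 26231569757/5091712570 = 9*I*sqrt(5)/5 - 26231569757/5091712570 = -26231569757/5091712570 + 9*I*sqrt(5)/5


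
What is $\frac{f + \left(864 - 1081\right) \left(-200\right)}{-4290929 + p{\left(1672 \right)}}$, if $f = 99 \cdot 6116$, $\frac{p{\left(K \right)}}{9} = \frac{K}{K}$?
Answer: $- \frac{162221}{1072730} \approx -0.15122$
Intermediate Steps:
$p{\left(K \right)} = 9$ ($p{\left(K \right)} = 9 \frac{K}{K} = 9 \cdot 1 = 9$)
$f = 605484$
$\frac{f + \left(864 - 1081\right) \left(-200\right)}{-4290929 + p{\left(1672 \right)}} = \frac{605484 + \left(864 - 1081\right) \left(-200\right)}{-4290929 + 9} = \frac{605484 - -43400}{-4290920} = \left(605484 + 43400\right) \left(- \frac{1}{4290920}\right) = 648884 \left(- \frac{1}{4290920}\right) = - \frac{162221}{1072730}$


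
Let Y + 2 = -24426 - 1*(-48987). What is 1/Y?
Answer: 1/24559 ≈ 4.0718e-5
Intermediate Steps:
Y = 24559 (Y = -2 + (-24426 - 1*(-48987)) = -2 + (-24426 + 48987) = -2 + 24561 = 24559)
1/Y = 1/24559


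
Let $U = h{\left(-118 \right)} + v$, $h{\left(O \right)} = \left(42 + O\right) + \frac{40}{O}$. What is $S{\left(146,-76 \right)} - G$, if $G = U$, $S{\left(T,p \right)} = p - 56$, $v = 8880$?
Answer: $- \frac{527204}{59} \approx -8935.7$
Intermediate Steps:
$S{\left(T,p \right)} = -56 + p$
$h{\left(O \right)} = 42 + O + \frac{40}{O}$
$U = \frac{519416}{59}$ ($U = \left(42 - 118 + \frac{40}{-118}\right) + 8880 = \left(42 - 118 + 40 \left(- \frac{1}{118}\right)\right) + 8880 = \left(42 - 118 - \frac{20}{59}\right) + 8880 = - \frac{4504}{59} + 8880 = \frac{519416}{59} \approx 8803.7$)
$G = \frac{519416}{59} \approx 8803.7$
$S{\left(146,-76 \right)} - G = \left(-56 - 76\right) - \frac{519416}{59} = -132 - \frac{519416}{59} = - \frac{527204}{59}$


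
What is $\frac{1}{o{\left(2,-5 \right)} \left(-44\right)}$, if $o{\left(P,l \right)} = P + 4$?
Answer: $- \frac{1}{264} \approx -0.0037879$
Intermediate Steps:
$o{\left(P,l \right)} = 4 + P$
$\frac{1}{o{\left(2,-5 \right)} \left(-44\right)} = \frac{1}{\left(4 + 2\right) \left(-44\right)} = \frac{1}{6 \left(-44\right)} = \frac{1}{-264} = - \frac{1}{264}$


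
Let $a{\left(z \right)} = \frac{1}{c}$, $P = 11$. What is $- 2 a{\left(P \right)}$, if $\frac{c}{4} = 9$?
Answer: $- \frac{1}{18} \approx -0.055556$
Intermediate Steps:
$c = 36$ ($c = 4 \cdot 9 = 36$)
$a{\left(z \right)} = \frac{1}{36}$
$- 2 a{\left(P \right)} = \left(-2\right) \frac{1}{36} = - \frac{1}{18}$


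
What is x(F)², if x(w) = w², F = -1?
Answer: 1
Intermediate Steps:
x(F)² = ((-1)²)² = 1² = 1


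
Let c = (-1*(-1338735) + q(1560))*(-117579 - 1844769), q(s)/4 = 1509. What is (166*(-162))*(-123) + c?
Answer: -2638905374592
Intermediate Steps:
q(s) = 6036 (q(s) = 4*1509 = 6036)
c = -2638908682308 (c = (-1*(-1338735) + 6036)*(-117579 - 1844769) = (1338735 + 6036)*(-1962348) = 1344771*(-1962348) = -2638908682308)
(166*(-162))*(-123) + c = (166*(-162))*(-123) - 2638908682308 = -26892*(-123) - 2638908682308 = 3307716 - 2638908682308 = -2638905374592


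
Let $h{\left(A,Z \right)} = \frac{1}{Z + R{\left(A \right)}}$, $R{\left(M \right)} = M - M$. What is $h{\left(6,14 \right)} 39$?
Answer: $\frac{39}{14} \approx 2.7857$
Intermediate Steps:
$R{\left(M \right)} = 0$
$h{\left(A,Z \right)} = \frac{1}{Z}$ ($h{\left(A,Z \right)} = \frac{1}{Z + 0} = \frac{1}{Z}$)
$h{\left(6,14 \right)} 39 = \frac{1}{14} \cdot 39 = \frac{39}{14}$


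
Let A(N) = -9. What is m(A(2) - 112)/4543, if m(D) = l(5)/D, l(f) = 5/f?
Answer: -1/549703 ≈ -1.8192e-6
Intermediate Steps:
m(D) = 1/D (m(D) = (5/5)/D = (5*(1/5))/D = 1/D)
m(A(2) - 112)/4543 = 1/(-9 - 112*4543) = (1/4543)/(-121) = -1/121*1/4543 = -1/549703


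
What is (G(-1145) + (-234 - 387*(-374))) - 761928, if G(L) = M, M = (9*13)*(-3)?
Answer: -617775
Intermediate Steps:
M = -351 (M = 117*(-3) = -351)
G(L) = -351
(G(-1145) + (-234 - 387*(-374))) - 761928 = (-351 + (-234 - 387*(-374))) - 761928 = (-351 + (-234 + 144738)) - 761928 = (-351 + 144504) - 761928 = 144153 - 761928 = -617775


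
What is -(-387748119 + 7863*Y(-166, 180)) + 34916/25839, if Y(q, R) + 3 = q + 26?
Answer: 346485423652/891 ≈ 3.8887e+8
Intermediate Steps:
Y(q, R) = 23 + q (Y(q, R) = -3 + (q + 26) = -3 + (26 + q) = 23 + q)
-(-387748119 + 7863*Y(-166, 180)) + 34916/25839 = -7863/(1/((23 - 166) - 49313)) + 34916/25839 = -7863/(1/(-143 - 49313)) + 34916*(1/25839) = -7863/(1/(-49456)) + 1204/891 = -7863/(-1/49456) + 1204/891 = -7863*(-49456) + 1204/891 = 388872528 + 1204/891 = 346485423652/891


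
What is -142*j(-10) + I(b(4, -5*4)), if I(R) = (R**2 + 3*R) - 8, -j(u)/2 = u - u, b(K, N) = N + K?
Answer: 200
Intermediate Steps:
b(K, N) = K + N
j(u) = 0 (j(u) = -2*(u - u) = -2*0 = 0)
I(R) = -8 + R**2 + 3*R
-142*j(-10) + I(b(4, -5*4)) = -142*0 + (-8 + (4 - 5*4)**2 + 3*(4 - 5*4)) = 0 + (-8 + (4 - 20)**2 + 3*(4 - 20)) = 0 + (-8 + (-16)**2 + 3*(-16)) = 0 + (-8 + 256 - 48) = 0 + 200 = 200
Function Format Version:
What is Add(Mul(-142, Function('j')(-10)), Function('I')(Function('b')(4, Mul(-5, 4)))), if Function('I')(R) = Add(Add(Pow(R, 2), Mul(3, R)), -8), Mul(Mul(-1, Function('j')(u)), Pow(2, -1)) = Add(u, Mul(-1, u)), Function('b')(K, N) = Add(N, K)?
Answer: 200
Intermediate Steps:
Function('b')(K, N) = Add(K, N)
Function('j')(u) = 0 (Function('j')(u) = Mul(-2, Add(u, Mul(-1, u))) = Mul(-2, 0) = 0)
Function('I')(R) = Add(-8, Pow(R, 2), Mul(3, R))
Add(Mul(-142, Function('j')(-10)), Function('I')(Function('b')(4, Mul(-5, 4)))) = Add(Mul(-142, 0), Add(-8, Pow(Add(4, Mul(-5, 4)), 2), Mul(3, Add(4, Mul(-5, 4))))) = Add(0, Add(-8, Pow(Add(4, -20), 2), Mul(3, Add(4, -20)))) = Add(0, Add(-8, Pow(-16, 2), Mul(3, -16))) = Add(0, Add(-8, 256, -48)) = Add(0, 200) = 200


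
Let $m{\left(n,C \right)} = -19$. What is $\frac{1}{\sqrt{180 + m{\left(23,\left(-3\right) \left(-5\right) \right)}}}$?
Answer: $\frac{\sqrt{161}}{161} \approx 0.078811$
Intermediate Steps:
$\frac{1}{\sqrt{180 + m{\left(23,\left(-3\right) \left(-5\right) \right)}}} = \frac{1}{\sqrt{180 - 19}} = \frac{1}{\sqrt{161}} = \frac{\sqrt{161}}{161}$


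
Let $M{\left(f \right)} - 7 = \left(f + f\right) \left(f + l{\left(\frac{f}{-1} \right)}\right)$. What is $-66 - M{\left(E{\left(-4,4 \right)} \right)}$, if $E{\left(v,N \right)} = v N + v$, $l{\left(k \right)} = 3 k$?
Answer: $1527$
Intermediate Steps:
$E{\left(v,N \right)} = v + N v$ ($E{\left(v,N \right)} = N v + v = v + N v$)
$M{\left(f \right)} = 7 - 4 f^{2}$ ($M{\left(f \right)} = 7 + \left(f + f\right) \left(f + 3 \frac{f}{-1}\right) = 7 + 2 f \left(f + 3 f \left(-1\right)\right) = 7 + 2 f \left(f + 3 \left(- f\right)\right) = 7 + 2 f \left(f - 3 f\right) = 7 + 2 f \left(- 2 f\right) = 7 - 4 f^{2}$)
$-66 - M{\left(E{\left(-4,4 \right)} \right)} = -66 - \left(7 - 4 \left(- 4 \left(1 + 4\right)\right)^{2}\right) = -66 - \left(7 - 4 \left(\left(-4\right) 5\right)^{2}\right) = -66 - \left(7 - 4 \left(-20\right)^{2}\right) = -66 - \left(7 - 1600\right) = -66 - -1593 = -66 + 1593 = 1527$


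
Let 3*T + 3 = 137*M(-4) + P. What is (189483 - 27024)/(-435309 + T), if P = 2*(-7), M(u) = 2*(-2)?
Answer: -44307/118772 ≈ -0.37304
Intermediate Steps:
M(u) = -4
P = -14
T = -565/3 (T = -1 + (137*(-4) - 14)/3 = -1 + (-548 - 14)/3 = -1 + (⅓)*(-562) = -1 - 562/3 = -565/3 ≈ -188.33)
(189483 - 27024)/(-435309 + T) = (189483 - 27024)/(-435309 - 565/3) = 162459/(-1306492/3) = 162459*(-3/1306492) = -44307/118772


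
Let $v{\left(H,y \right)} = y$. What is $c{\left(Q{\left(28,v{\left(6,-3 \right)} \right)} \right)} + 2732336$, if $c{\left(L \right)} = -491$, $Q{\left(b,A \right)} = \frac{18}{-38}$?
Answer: $2731845$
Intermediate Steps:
$Q{\left(b,A \right)} = - \frac{9}{19}$ ($Q{\left(b,A \right)} = 18 \left(- \frac{1}{38}\right) = - \frac{9}{19}$)
$c{\left(Q{\left(28,v{\left(6,-3 \right)} \right)} \right)} + 2732336 = -491 + 2732336 = 2731845$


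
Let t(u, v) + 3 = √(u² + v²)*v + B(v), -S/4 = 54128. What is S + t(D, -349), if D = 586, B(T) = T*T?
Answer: -94714 - 349*√465197 ≈ -3.3275e+5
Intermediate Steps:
S = -216512 (S = -4*54128 = -216512)
B(T) = T²
t(u, v) = -3 + v² + v*√(u² + v²) (t(u, v) = -3 + (√(u² + v²)*v + v²) = -3 + (v*√(u² + v²) + v²) = -3 + (v² + v*√(u² + v²)) = -3 + v² + v*√(u² + v²))
S + t(D, -349) = -216512 + (-3 + (-349)² - 349*√(586² + (-349)²)) = -216512 + (-3 + 121801 - 349*√(343396 + 121801)) = -216512 + (-3 + 121801 - 349*√465197) = -216512 + (121798 - 349*√465197) = -94714 - 349*√465197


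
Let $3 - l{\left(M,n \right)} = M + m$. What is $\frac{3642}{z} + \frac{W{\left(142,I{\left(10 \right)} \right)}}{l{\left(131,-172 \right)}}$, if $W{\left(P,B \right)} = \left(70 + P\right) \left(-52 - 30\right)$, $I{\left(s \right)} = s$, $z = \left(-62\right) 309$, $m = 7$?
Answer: $\frac{55425167}{431055} \approx 128.58$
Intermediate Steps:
$z = -19158$
$l{\left(M,n \right)} = -4 - M$ ($l{\left(M,n \right)} = 3 - \left(M + 7\right) = 3 - \left(7 + M\right) = -4 - M$)
$W{\left(P,B \right)} = -5740 - 82 P$ ($W{\left(P,B \right)} = \left(70 + P\right) \left(-82\right) = -5740 - 82 P$)
$\frac{3642}{z} + \frac{W{\left(142,I{\left(10 \right)} \right)}}{l{\left(131,-172 \right)}} = \frac{3642}{-19158} + \frac{-5740 - 11644}{-4 - 131} = 3642 \left(- \frac{1}{19158}\right) + \frac{-5740 - 11644}{-4 - 131} = - \frac{607}{3193} - \frac{17384}{-135} = - \frac{607}{3193} - - \frac{17384}{135} = - \frac{607}{3193} + \frac{17384}{135} = \frac{55425167}{431055}$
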